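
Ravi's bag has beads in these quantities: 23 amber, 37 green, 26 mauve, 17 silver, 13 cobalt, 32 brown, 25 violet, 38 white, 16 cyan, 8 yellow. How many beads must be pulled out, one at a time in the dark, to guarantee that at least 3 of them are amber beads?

In the worst case for collecting amber beads, every non-amber bead comes out first.
There are 37 + 26 + 17 + 13 + 32 + 25 + 38 + 16 + 8 = 212 non-amber beads altogether.
After those, each further bead must be amber, so 212 + 3 = 215 draws guarantee 3 amber beads.

215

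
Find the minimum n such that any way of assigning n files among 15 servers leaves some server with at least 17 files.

With 240 files one could put exactly 16 in each of the 15 servers, and no server would reach 17.
By pigeonhole, one more file must land in a server that already has 16, giving it 17.
So 15 × 16 + 1 = 241 files are required.

241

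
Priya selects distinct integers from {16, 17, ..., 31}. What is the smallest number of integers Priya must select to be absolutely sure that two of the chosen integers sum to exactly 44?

Group the elements by complementary pair {x, 44−x}: {16,28}, {17,27}, {18,26}, …, giving 6 two-element pairs; the single value 22 (it cannot pair with itself since the integers are distinct); and 3 integers whose partner 44−x falls outside [16,31].
By pigeonhole, treating each of those 10 groups as a pigeonhole, one can pick one integer per group — 10 integers — with no two summing to 44.
The 11th integer lands in an occupied pair, forcing a sum of 44.

11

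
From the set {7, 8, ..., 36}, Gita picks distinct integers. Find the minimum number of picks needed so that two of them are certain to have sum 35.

20

Two chosen integers sum to 35 exactly when both halves of some pair {x, 35−x} with 7 ≤ x ≤ 35−x ≤ 28 are chosen — 11 such pairs.
The remaining 8 elements (those with no distinct partner in range) can never complete a 35-sum, so the worst case takes all of them and one from each pair: 8 + 11 = 19.
The 20th integer has to be the second member of some pair, so 19 + 1 = 20.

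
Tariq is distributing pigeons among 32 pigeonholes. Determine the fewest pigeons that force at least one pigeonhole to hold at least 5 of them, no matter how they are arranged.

129

With 128 pigeons one could put exactly 4 in each of the 32 pigeonholes, and no pigeonhole would reach 5.
By pigeonhole, one more pigeon must land in a pigeonhole that already has 4, giving it 5.
So 32 × 4 + 1 = 129 pigeons are required.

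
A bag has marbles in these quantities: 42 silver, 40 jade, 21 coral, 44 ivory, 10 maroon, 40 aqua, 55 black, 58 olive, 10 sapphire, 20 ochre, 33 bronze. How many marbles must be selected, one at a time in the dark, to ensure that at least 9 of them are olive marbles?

In the worst case for collecting olive marbles, every non-olive marble comes out first.
There are 42 + 40 + 21 + 44 + 10 + 40 + 55 + 10 + 20 + 33 = 315 non-olive marbles altogether.
After those, each further marble must be olive, so 315 + 9 = 324 draws guarantee 9 olive marbles.

324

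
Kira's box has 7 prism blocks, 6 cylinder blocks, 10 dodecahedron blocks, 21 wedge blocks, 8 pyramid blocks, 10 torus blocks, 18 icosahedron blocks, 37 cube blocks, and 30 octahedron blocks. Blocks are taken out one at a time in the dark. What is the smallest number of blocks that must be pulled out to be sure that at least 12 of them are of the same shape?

An adversary could hand out at most 11 blocks per shape (5 shapes run out sooner): 7 + 6 + 10 + 11 + 8 + 10 + 11 + 11 + 11 = 85 blocks and still no shape has 12.
One more block lands in a shape already at 11, so 86 draws are enough and 85 are not.

86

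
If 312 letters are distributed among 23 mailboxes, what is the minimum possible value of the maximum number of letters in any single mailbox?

The 23 mailboxes are the holes and the 312 letters are the pigeons.
If every mailbox held at most 13 letters, the total would be at most 23 × 13 = 299, which is less than 312.
So some mailbox holds at least ⌈312/23⌉ = 14 letters.

14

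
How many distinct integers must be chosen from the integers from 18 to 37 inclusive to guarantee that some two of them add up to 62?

Two chosen integers sum to 62 exactly when both halves of some pair {x, 62−x} with 25 ≤ x ≤ 62−x ≤ 37 are chosen — 6 such pairs.
The remaining 8 elements (those with no distinct partner in range) can never complete a 62-sum, so the worst case takes all of them and one from each pair: 8 + 6 = 14.
The 15th integer has to be the second member of some pair, so 14 + 1 = 15.

15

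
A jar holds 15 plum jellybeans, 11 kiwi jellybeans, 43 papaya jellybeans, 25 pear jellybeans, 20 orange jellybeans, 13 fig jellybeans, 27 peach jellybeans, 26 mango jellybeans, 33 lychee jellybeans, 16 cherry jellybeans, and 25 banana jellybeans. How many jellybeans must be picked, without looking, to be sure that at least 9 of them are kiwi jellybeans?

252

In the worst case for collecting kiwi jellybeans, every non-kiwi jellybean comes out first.
There are 15 + 43 + 25 + 20 + 13 + 27 + 26 + 33 + 16 + 25 = 243 non-kiwi jellybeans altogether.
After those, each further jellybean must be kiwi, so 243 + 9 = 252 draws guarantee 9 kiwi jellybeans.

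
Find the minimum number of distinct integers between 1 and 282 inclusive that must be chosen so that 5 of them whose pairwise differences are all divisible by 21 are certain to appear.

85

Integers whose pairwise differences are multiples of 21 are exactly those sharing a remainder mod 21. Pigeonhole: the 21 residue classes mod 21 are the pigeonholes.
With 84 integers one could put 4 in each residue class and have no class reach 5.
The 85th integer pushes some class to 5, so 21·4 + 1 = 85.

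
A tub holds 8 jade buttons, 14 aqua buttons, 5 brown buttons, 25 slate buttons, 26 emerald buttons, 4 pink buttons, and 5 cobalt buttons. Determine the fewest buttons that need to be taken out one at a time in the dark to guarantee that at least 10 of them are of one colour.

50

An adversary could hand out at most 9 buttons per colour (4 colours run out sooner): 8 + 9 + 5 + 9 + 9 + 4 + 5 = 49 buttons and still no colour has 10.
Pigeonhole: one more button lands in a colour already at 9, so 50 draws are enough and 49 are not.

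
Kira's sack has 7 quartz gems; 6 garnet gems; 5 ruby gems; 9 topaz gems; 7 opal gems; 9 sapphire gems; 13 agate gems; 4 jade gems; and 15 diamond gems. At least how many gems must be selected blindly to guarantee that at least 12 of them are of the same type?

70

By pigeonhole, put each drawn gem into a box by type. The largest draw with every box below 12 takes min(count, 11) from each type; types with fewer than 11 contribute all they have.
Σ min(cᵢ, 11) = 7 + 6 + 5 + 9 + 7 + 9 + 11 + 4 + 11 = 69.
Draw number 69 + 1 = 70 must push one box to 12.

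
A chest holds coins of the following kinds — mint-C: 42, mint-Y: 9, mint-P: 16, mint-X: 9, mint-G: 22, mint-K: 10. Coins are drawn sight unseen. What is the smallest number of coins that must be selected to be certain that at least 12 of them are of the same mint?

62

An adversary could hand out at most 11 coins per mint (mint-Y, mint-X, mint-K run out sooner): 11 + 9 + 11 + 9 + 11 + 10 = 61 coins and still no mint has 12.
Pigeonhole: one more coin lands in a mint already at 11, so 62 draws are enough and 61 are not.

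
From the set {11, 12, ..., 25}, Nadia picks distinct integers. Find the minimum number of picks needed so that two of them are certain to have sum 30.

12

A set avoiding the sum 30 can contain at most one of each pair {x, 30−x}, plus the 7 elements whose complement lies outside the range or equal to its own complement.
The integers 15, …, 25 (11 of them) are such a set: any two sum to at least 15+16 = 31 > 30.
Any 12th integer completes one of the 4 pairs, so 12 choices force a sum of 30.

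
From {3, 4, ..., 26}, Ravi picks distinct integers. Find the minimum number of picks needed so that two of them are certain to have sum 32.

15

A set avoiding the sum 32 can contain at most one of each pair {x, 32−x}, plus the 4 elements whose complement lies outside the range or equal to its own complement.
The integers 3, …, 16 (14 of them) are such a set: any two sum to at least 3+4 = 7 and at most 15+16 = 31 < 32.
By pigeonhole, any 15th integer completes one of the 10 pairs, so 15 choices force a sum of 32.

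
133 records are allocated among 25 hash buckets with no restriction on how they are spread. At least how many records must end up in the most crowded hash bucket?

6

The 25 hash buckets are the holes and the 133 records are the pigeons.
If every hash bucket held at most 5 records, the total would be at most 25 × 5 = 125, which is less than 133.
So some hash bucket holds at least ⌈133/25⌉ = 6 records.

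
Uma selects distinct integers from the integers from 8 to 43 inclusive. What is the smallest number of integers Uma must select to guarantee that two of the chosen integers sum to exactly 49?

Two chosen integers sum to 49 exactly when both halves of some pair {x, 49−x} with 8 ≤ x ≤ 49−x ≤ 41 are chosen — 17 such pairs.
The remaining 2 elements (those with no distinct partner in range) can never complete a 49-sum, so the worst case takes all of them and one from each pair: 2 + 17 = 19.
By the pigeonhole principle, the 20th integer has to be the second member of some pair, so 19 + 1 = 20.

20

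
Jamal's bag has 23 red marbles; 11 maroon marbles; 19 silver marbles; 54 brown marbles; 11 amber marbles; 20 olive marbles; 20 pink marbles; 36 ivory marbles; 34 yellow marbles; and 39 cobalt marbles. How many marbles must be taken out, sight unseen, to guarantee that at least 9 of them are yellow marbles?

In the worst case for collecting yellow marbles, every non-yellow marble comes out first.
There are 23 + 11 + 19 + 54 + 11 + 20 + 20 + 36 + 39 = 233 non-yellow marbles altogether.
After those, each further marble must be yellow, so 233 + 9 = 242 draws guarantee 9 yellow marbles.

242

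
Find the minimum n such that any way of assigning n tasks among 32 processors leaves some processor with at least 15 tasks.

449

With 448 tasks one could put exactly 14 in each of the 32 processors, and no processor would reach 15.
One more task must land in a processor that already has 14, giving it 15.
So 32 × 14 + 1 = 449 tasks are required.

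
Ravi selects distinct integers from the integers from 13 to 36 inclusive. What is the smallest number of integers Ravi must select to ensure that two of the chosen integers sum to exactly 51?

14

Group the elements by complementary pair {x, 51−x}: {15,36}, {16,35}, {17,34}, …, giving 11 two-element pairs and 2 integers whose partner 51−x falls outside [13,36].
Treating each of those 13 groups as a pigeonhole, one can pick one integer per group — 13 integers — with no two summing to 51.
The 14th integer lands in an occupied pair, forcing a sum of 51.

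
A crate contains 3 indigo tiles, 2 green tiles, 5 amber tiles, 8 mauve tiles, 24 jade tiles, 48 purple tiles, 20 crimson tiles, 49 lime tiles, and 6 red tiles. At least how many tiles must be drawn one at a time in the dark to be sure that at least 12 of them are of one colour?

69

By pigeonhole, the 9 colours are the holes; the tiles drawn are the pigeons.
To avoid 12 of any one colour, the worst case takes at most 11 of each colour, or every tile of a colour that has fewer than 11.
That gives 3 + 2 + 5 + 8 + 11 + 11 + 11 + 11 + 6 = 68 tiles with no colour reaching 12.
The next tile forces some colour to 12, so 68 + 1 = 69.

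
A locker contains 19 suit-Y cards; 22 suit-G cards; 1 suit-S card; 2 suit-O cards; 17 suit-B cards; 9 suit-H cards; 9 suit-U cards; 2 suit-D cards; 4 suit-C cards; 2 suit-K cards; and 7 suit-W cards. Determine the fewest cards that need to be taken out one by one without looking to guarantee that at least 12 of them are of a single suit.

An adversary could hand out at most 11 cards per suit (8 suits run out sooner): 11 + 11 + 1 + 2 + 11 + 9 + 9 + 2 + 4 + 2 + 7 = 69 cards and still no suit has 12.
One more card lands in a suit already at 11, so 70 draws are enough and 69 are not.

70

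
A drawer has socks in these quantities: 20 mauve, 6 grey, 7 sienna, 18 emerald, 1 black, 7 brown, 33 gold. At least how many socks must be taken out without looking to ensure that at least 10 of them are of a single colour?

49

An adversary could hand out at most 9 socks per colour (4 colours run out sooner): 9 + 6 + 7 + 9 + 1 + 7 + 9 = 48 socks and still no colour has 10.
One more sock lands in a colour already at 9, so 49 draws are enough and 48 are not.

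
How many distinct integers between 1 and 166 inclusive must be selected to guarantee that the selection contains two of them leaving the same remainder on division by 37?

38

The 37 residue classes mod 37 are the pigeonholes.
With 37 integers one could put 1 in each residue class and have no class reach 2.
The 38th integer pushes some class to 2, so 37·1 + 1 = 38.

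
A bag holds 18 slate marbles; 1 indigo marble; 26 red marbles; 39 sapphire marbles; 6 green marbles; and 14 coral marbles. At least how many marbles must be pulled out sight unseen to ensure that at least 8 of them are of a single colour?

The 6 colours are the holes; the marbles drawn are the pigeons.
To avoid 8 of any one colour, the worst case takes at most 7 of each colour, or every marble of a colour that has fewer than 7.
That gives 7 + 1 + 7 + 7 + 6 + 7 = 35 marbles with no colour reaching 8.
The next marble forces some colour to 8, so 35 + 1 = 36.

36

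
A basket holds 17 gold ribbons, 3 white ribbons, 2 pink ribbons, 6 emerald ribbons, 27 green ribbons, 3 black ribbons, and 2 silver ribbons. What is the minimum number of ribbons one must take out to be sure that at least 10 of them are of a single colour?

An adversary could hand out at most 9 ribbons per colour (5 colours run out sooner): 9 + 3 + 2 + 6 + 9 + 3 + 2 = 34 ribbons and still no colour has 10.
By the pigeonhole principle, one more ribbon lands in a colour already at 9, so 35 draws are enough and 34 are not.

35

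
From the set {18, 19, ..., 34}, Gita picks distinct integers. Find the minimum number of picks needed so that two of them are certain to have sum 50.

11

A set avoiding the sum 50 can contain at most one of each pair {x, 50−x}, plus the 3 elements whose complement lies outside the range or equal to its own complement.
The integers 25, …, 34 (10 of them) are such a set: any two sum to at least 25+26 = 51 > 50.
Any 11th integer completes one of the 7 pairs, so 11 choices force a sum of 50.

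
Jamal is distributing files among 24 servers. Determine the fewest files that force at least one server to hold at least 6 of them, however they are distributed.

121

With 120 files one could put exactly 5 in each of the 24 servers, and no server would reach 6.
By pigeonhole, one more file must land in a server that already has 5, giving it 6.
So 24 × 5 + 1 = 121 files are required.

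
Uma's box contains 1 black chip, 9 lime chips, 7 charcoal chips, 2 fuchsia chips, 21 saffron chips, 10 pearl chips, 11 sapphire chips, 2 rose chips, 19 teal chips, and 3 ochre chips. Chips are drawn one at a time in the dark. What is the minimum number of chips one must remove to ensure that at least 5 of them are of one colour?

33

The 10 colours are the holes; the chips drawn are the pigeons.
To avoid 5 of any one colour, the worst case takes at most 4 of each colour, or every chip of a colour that has fewer than 4.
That gives 1 + 4 + 4 + 2 + 4 + 4 + 4 + 2 + 4 + 3 = 32 chips with no colour reaching 5.
The next chip forces some colour to 5, so 32 + 1 = 33.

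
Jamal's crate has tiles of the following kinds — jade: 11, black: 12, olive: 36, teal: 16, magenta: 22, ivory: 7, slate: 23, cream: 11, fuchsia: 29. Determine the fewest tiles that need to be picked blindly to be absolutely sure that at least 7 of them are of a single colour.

The 9 colours are the holes; the tiles drawn are the pigeons.
To avoid 7 of any one colour, the worst case takes at most 6 of each colour.
That gives 6 + 6 + 6 + 6 + 6 + 6 + 6 + 6 + 6 = 54 tiles with no colour reaching 7.
The next tile forces some colour to 7, so 54 + 1 = 55.

55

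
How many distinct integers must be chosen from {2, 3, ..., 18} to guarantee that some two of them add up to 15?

12

Group the elements by complementary pair {x, 15−x}: {2,13}, {3,12}, {4,11}, …, giving 6 two-element pairs and 5 integers whose partner 15−x falls outside [2,18].
By pigeonhole, treating each of those 11 groups as a pigeonhole, one can pick one integer per group — 11 integers — with no two summing to 15.
The 12th integer lands in an occupied pair, forcing a sum of 15.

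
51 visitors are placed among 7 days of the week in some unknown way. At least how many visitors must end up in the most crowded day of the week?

The 7 days of the week are the holes and the 51 visitors are the pigeons.
If every day of the week held at most 7 visitors, the total would be at most 7 × 7 = 49, which is less than 51.
So some day of the week holds at least ⌈51/7⌉ = 8 visitors.

8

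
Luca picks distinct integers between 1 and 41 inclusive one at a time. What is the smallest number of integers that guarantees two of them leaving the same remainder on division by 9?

The 9 residue classes mod 9 are the pigeonholes.
With 9 integers one could put 1 in each residue class and have no class reach 2.
The 10th integer pushes some class to 2, so 9·1 + 1 = 10.

10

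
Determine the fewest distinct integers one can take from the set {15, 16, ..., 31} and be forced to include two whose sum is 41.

12

Two chosen integers sum to 41 exactly when both halves of some pair {x, 41−x} with 15 ≤ x ≤ 41−x ≤ 26 are chosen — 6 such pairs.
The remaining 5 elements (those with no distinct partner in range) can never complete a 41-sum, so the worst case takes all of them and one from each pair: 5 + 6 = 11.
Pigeonhole: the 12th integer has to be the second member of some pair, so 11 + 1 = 12.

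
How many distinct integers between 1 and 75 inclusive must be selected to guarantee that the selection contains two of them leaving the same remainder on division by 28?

By the pigeonhole principle, the 28 residue classes mod 28 are the pigeonholes.
With 28 integers one could put 1 in each residue class and have no class reach 2.
The 29th integer pushes some class to 2, so 28·1 + 1 = 29.

29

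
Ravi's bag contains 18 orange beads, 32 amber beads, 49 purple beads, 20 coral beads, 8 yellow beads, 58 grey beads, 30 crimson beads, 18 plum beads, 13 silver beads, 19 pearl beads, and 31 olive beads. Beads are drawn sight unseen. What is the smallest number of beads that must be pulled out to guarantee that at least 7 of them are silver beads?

In the worst case for collecting silver beads, every non-silver bead comes out first.
There are 18 + 32 + 49 + 20 + 8 + 58 + 30 + 18 + 19 + 31 = 283 non-silver beads altogether.
After those, each further bead must be silver, so 283 + 7 = 290 draws guarantee 7 silver beads.

290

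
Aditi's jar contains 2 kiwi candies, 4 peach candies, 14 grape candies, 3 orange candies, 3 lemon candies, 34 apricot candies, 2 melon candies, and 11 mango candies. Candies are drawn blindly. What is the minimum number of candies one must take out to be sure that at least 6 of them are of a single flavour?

30

Put each drawn candy into a box by flavour. The largest draw with every box below 6 takes min(count, 5) from each flavour; flavours with fewer than 5 contribute all they have.
Σ min(cᵢ, 5) = 2 + 4 + 5 + 3 + 3 + 5 + 2 + 5 = 29.
Draw number 29 + 1 = 30 must push one box to 6.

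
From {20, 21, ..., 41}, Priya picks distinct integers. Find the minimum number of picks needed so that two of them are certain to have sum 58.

A set avoiding the sum 58 can contain at most one of each pair {x, 58−x}, plus the 4 elements whose complement lies outside the range or equal to its own complement.
The integers 29, …, 41 (13 of them) are such a set: any two sum to at least 29+30 = 59 > 58.
By pigeonhole, any 14th integer completes one of the 9 pairs, so 14 choices force a sum of 58.

14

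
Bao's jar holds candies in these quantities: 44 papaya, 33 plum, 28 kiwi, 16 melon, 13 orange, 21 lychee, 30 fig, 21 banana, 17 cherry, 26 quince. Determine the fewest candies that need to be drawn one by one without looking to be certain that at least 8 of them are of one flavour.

71

Pigeonhole: the 10 flavours are the holes; the candies drawn are the pigeons.
To avoid 8 of any one flavour, the worst case takes at most 7 of each flavour.
That gives 7 + 7 + 7 + 7 + 7 + 7 + 7 + 7 + 7 + 7 = 70 candies with no flavour reaching 8.
The next candy forces some flavour to 8, so 70 + 1 = 71.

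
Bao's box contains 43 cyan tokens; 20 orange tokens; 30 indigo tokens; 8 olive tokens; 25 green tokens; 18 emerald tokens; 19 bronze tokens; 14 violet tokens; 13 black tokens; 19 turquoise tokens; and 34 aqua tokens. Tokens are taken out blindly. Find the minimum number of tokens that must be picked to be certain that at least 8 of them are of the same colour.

78

Pigeonhole: the 11 colours are the holes; the tokens drawn are the pigeons.
To avoid 8 of any one colour, the worst case takes at most 7 of each colour.
That gives 7 + 7 + 7 + 7 + 7 + 7 + 7 + 7 + 7 + 7 + 7 = 77 tokens with no colour reaching 8.
The next token forces some colour to 8, so 77 + 1 = 78.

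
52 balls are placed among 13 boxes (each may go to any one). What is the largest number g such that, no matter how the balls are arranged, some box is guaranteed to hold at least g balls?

4

The 13 boxes are the holes and the 52 balls are the pigeons.
If every box held at most 3 balls, the total would be at most 13 × 3 = 39, which is less than 52.
So some box holds at least ⌈52/13⌉ = 4 balls.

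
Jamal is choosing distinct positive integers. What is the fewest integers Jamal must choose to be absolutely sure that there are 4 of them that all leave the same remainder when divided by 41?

124

The 41 residue classes mod 41 are the pigeonholes.
With 123 integers one could put 3 in each residue class and have no class reach 4.
The 124th integer pushes some class to 4, so 41·3 + 1 = 124.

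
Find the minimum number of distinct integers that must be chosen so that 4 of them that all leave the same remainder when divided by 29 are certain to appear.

Pigeonhole: the 29 residue classes mod 29 are the pigeonholes.
With 87 integers one could put 3 in each residue class and have no class reach 4.
The 88th integer pushes some class to 4, so 29·3 + 1 = 88.

88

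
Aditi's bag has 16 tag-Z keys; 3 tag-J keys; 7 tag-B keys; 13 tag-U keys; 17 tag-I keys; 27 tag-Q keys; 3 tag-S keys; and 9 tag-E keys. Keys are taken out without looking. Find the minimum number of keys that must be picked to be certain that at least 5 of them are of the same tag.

31

Pigeonhole: put each drawn key into a box by tag. The largest draw with every box below 5 takes min(count, 4) from each tag; tags with fewer than 4 contribute all they have.
Σ min(cᵢ, 4) = 4 + 3 + 4 + 4 + 4 + 4 + 3 + 4 = 30.
Draw number 30 + 1 = 31 must push one box to 5.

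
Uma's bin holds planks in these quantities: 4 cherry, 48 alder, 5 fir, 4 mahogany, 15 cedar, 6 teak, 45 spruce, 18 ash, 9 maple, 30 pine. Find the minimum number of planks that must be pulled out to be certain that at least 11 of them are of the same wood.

An adversary could hand out at most 10 planks per wood (5 woods run out sooner): 4 + 10 + 5 + 4 + 10 + 6 + 10 + 10 + 9 + 10 = 78 planks and still no wood has 11.
One more plank lands in a wood already at 10, so 79 draws are enough and 78 are not.

79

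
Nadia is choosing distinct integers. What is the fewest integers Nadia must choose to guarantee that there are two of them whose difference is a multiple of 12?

13

Integers whose pairwise differences are multiples of 12 are exactly those sharing a remainder mod 12. By pigeonhole, the 12 residue classes mod 12 are the pigeonholes.
With 12 integers one could put 1 in each residue class and have no class reach 2.
The 13th integer pushes some class to 2, so 12·1 + 1 = 13.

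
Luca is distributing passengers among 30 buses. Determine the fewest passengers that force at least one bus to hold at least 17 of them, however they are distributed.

With 480 passengers one could put exactly 16 in each of the 30 buses, and no bus would reach 17.
One more passenger must land in a bus that already has 16, giving it 17.
So 30 × 16 + 1 = 481 passengers are required.

481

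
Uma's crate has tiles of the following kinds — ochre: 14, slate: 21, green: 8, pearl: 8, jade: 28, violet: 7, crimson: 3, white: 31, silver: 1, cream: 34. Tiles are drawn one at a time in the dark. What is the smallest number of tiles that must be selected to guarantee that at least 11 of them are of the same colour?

An adversary could hand out at most 10 tiles per colour (5 colours run out sooner): 10 + 10 + 8 + 8 + 10 + 7 + 3 + 10 + 1 + 10 = 77 tiles and still no colour has 11.
One more tile lands in a colour already at 10, so 78 draws are enough and 77 are not.

78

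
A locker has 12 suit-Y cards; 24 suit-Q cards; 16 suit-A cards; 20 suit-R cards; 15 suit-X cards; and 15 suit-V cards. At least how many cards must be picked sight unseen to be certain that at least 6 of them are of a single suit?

31

An adversary could hand out at most 5 cards per suit: 5 + 5 + 5 + 5 + 5 + 5 = 30 cards and still no suit has 6.
By pigeonhole, one more card lands in a suit already at 5, so 31 draws are enough and 30 are not.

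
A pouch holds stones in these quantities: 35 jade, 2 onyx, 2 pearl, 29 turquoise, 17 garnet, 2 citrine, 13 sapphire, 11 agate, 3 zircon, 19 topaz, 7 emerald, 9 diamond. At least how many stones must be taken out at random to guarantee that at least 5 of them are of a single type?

Put each drawn stone into a box by type. The largest draw with every box below 5 takes min(count, 4) from each type; types with fewer than 4 contribute all they have.
Σ min(cᵢ, 4) = 4 + 2 + 2 + 4 + 4 + 2 + 4 + 4 + 3 + 4 + 4 + 4 = 41.
Draw number 41 + 1 = 42 must push one box to 5.

42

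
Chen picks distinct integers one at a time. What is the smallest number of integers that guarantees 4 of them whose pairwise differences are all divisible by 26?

79

Integers whose pairwise differences are multiples of 26 are exactly those sharing a remainder mod 26. By the pigeonhole principle, the 26 residue classes mod 26 are the pigeonholes.
With 78 integers one could put 3 in each residue class and have no class reach 4.
The 79th integer pushes some class to 4, so 26·3 + 1 = 79.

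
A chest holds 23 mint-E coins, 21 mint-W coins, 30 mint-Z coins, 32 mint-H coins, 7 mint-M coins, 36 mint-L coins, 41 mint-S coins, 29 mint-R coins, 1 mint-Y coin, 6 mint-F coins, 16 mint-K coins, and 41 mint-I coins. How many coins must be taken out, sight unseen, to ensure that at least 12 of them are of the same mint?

An adversary could hand out at most 11 coins per mint (mint-M, mint-Y, mint-F run out sooner): 11 + 11 + 11 + 11 + 7 + 11 + 11 + 11 + 1 + 6 + 11 + 11 = 113 coins and still no mint has 12.
By the pigeonhole principle, one more coin lands in a mint already at 11, so 114 draws are enough and 113 are not.

114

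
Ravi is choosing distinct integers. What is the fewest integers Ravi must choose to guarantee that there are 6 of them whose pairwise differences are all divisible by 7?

Integers whose pairwise differences are multiples of 7 are exactly those sharing a remainder mod 7. Pigeonhole: the 7 residue classes mod 7 are the pigeonholes.
With 35 integers one could put 5 in each residue class and have no class reach 6.
The 36th integer pushes some class to 6, so 7·5 + 1 = 36.

36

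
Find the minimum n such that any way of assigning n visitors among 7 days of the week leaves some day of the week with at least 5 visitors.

With 28 visitors one could put exactly 4 in each of the 7 days of the week, and no day of the week would reach 5.
Pigeonhole: one more visitor must land in a day of the week that already has 4, giving it 5.
So 7 × 4 + 1 = 29 visitors are required.

29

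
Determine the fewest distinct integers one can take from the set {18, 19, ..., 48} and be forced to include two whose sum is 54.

23

Two chosen integers sum to 54 exactly when both halves of some pair {x, 54−x} with 18 ≤ x ≤ 54−x ≤ 36 are chosen — 9 such pairs.
The remaining 13 elements (those with no distinct partner in range) can never complete a 54-sum, so the worst case takes all of them and one from each pair: 13 + 9 = 22.
By the pigeonhole principle, the 23rd integer has to be the second member of some pair, so 22 + 1 = 23.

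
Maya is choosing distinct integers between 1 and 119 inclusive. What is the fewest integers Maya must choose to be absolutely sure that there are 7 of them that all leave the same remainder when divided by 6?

The 6 residue classes mod 6 are the pigeonholes.
With 36 integers one could put 6 in each residue class and have no class reach 7.
The 37th integer pushes some class to 7, so 6·6 + 1 = 37.

37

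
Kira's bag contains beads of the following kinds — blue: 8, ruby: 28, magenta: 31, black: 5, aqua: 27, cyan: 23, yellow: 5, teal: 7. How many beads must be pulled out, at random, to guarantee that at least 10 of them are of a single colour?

Put each drawn bead into a box by colour. The largest draw with every box below 10 takes min(count, 9) from each colour; colours with fewer than 9 contribute all they have.
Σ min(cᵢ, 9) = 8 + 9 + 9 + 5 + 9 + 9 + 5 + 7 = 61.
Draw number 61 + 1 = 62 must push one box to 10.

62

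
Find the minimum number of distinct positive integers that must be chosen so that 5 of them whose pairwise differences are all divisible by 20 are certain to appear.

81

Integers whose pairwise differences are multiples of 20 are exactly those sharing a remainder mod 20. The 20 residue classes mod 20 are the pigeonholes.
With 80 integers one could put 4 in each residue class and have no class reach 5.
The 81st integer pushes some class to 5, so 20·4 + 1 = 81.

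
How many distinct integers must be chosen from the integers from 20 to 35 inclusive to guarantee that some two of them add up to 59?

11

A set avoiding the sum 59 can contain at most one of each pair {x, 59−x}, plus the 4 elements whose complement lies outside the range.
The integers 20, …, 29 (10 of them) are such a set: any two sum to at least 20+21 = 41 and at most 28+29 = 57 < 59.
Any 11th integer completes one of the 6 pairs, so 11 choices force a sum of 59.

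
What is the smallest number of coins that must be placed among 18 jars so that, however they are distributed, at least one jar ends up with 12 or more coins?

With 198 coins one could put exactly 11 in each of the 18 jars, and no jar would reach 12.
One more coin must land in a jar that already has 11, giving it 12.
So 18 × 11 + 1 = 199 coins are required.

199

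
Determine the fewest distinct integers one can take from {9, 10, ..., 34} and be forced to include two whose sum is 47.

Group the elements by complementary pair {x, 47−x}: {13,34}, {14,33}, {15,32}, …, giving 11 two-element pairs and 4 integers whose partner 47−x falls outside [9,34].
Pigeonhole: treating each of those 15 groups as a pigeonhole, one can pick one integer per group — 15 integers — with no two summing to 47.
The 16th integer lands in an occupied pair, forcing a sum of 47.

16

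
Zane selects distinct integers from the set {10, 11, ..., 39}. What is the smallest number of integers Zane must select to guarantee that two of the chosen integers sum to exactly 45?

18

Two chosen integers sum to 45 exactly when both halves of some pair {x, 45−x} with 10 ≤ x ≤ 45−x ≤ 35 are chosen — 13 such pairs.
The remaining 4 elements (those with no distinct partner in range) can never complete a 45-sum, so the worst case takes all of them and one from each pair: 4 + 13 = 17.
By the pigeonhole principle, the 18th integer has to be the second member of some pair, so 17 + 1 = 18.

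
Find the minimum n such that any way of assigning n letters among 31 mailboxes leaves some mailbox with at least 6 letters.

156

With 155 letters one could put exactly 5 in each of the 31 mailboxes, and no mailbox would reach 6.
One more letter must land in a mailbox that already has 5, giving it 6.
So 31 × 5 + 1 = 156 letters are required.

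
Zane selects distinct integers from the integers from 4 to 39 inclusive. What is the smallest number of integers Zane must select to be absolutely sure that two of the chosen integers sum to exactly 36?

Two chosen integers sum to 36 exactly when both halves of some pair {x, 36−x} with 4 ≤ x ≤ 36−x ≤ 32 are chosen — 14 such pairs.
The remaining 8 elements (those with no distinct partner in range) can never complete a 36-sum, so the worst case takes all of them and one from each pair: 8 + 14 = 22.
By the pigeonhole principle, the 23rd integer has to be the second member of some pair, so 22 + 1 = 23.

23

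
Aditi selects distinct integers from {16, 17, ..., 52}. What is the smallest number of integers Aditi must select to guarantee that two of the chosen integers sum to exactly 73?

22

A set avoiding the sum 73 can contain at most one of each pair {x, 73−x}, plus the 5 elements whose complement lies outside the range.
The integers 16, …, 36 (21 of them) are such a set: any two sum to at least 16+17 = 33 and at most 35+36 = 71 < 73.
Any 22nd integer completes one of the 16 pairs, so 22 choices force a sum of 73.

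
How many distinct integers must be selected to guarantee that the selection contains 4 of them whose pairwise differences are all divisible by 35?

106

Integers whose pairwise differences are multiples of 35 are exactly those sharing a remainder mod 35. By the pigeonhole principle, the 35 residue classes mod 35 are the pigeonholes.
With 105 integers one could put 3 in each residue class and have no class reach 4.
The 106th integer pushes some class to 4, so 35·3 + 1 = 106.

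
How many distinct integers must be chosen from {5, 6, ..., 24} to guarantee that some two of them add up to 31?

12

Two chosen integers sum to 31 exactly when both halves of some pair {x, 31−x} with 7 ≤ x ≤ 31−x ≤ 24 are chosen — 9 such pairs.
The remaining 2 elements (those with no distinct partner in range) can never complete a 31-sum, so the worst case takes all of them and one from each pair: 2 + 9 = 11.
The 12th integer has to be the second member of some pair, so 11 + 1 = 12.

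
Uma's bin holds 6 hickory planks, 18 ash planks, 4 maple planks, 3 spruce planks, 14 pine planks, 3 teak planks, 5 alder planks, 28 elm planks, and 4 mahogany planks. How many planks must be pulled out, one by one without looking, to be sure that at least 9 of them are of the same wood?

50

By the pigeonhole principle, the 9 woods are the holes; the planks drawn are the pigeons.
To avoid 9 of any one wood, the worst case takes at most 8 of each wood, or every plank of a wood that has fewer than 8.
That gives 6 + 8 + 4 + 3 + 8 + 3 + 5 + 8 + 4 = 49 planks with no wood reaching 9.
The next plank forces some wood to 9, so 49 + 1 = 50.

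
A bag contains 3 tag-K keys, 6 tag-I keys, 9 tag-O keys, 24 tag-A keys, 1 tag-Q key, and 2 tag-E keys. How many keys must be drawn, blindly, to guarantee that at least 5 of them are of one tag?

19

The 6 tags are the holes; the keys drawn are the pigeons.
To avoid 5 of any one tag, the worst case takes at most 4 of each tag, or every key of a tag that has fewer than 4.
That gives 3 + 4 + 4 + 4 + 1 + 2 = 18 keys with no tag reaching 5.
The next key forces some tag to 5, so 18 + 1 = 19.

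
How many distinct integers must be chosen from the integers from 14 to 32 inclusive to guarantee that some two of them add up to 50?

A set avoiding the sum 50 can contain at most one of each pair {x, 50−x}, plus the 5 elements whose complement lies outside the range or equal to its own complement.
The integers 14, …, 25 (12 of them) are such a set: any two sum to at least 14+15 = 29 and at most 24+25 = 49 < 50.
Any 13th integer completes one of the 7 pairs, so 13 choices force a sum of 50.

13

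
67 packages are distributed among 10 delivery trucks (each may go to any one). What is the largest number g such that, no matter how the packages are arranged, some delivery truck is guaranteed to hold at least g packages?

7

The 10 delivery trucks are the holes and the 67 packages are the pigeons.
If every delivery truck held at most 6 packages, the total would be at most 10 × 6 = 60, which is less than 67.
So some delivery truck holds at least ⌈67/10⌉ = 7 packages.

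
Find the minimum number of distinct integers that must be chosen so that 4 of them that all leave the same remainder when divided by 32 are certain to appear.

97

The 32 residue classes mod 32 are the pigeonholes.
With 96 integers one could put 3 in each residue class and have no class reach 4.
The 97th integer pushes some class to 4, so 32·3 + 1 = 97.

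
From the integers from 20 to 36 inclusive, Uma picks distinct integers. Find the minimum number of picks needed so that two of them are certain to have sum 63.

A set avoiding the sum 63 can contain at most one of each pair {x, 63−x}, plus the 7 elements whose complement lies outside the range.
The integers 20, …, 31 (12 of them) are such a set: any two sum to at least 20+21 = 41 and at most 30+31 = 61 < 63.
By the pigeonhole principle, any 13th integer completes one of the 5 pairs, so 13 choices force a sum of 63.

13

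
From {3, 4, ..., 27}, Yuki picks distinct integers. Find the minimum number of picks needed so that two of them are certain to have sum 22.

Two chosen integers sum to 22 exactly when both halves of some pair {x, 22−x} with 3 ≤ x ≤ 22−x ≤ 19 are chosen — 8 such pairs.
The remaining 9 elements (those with no distinct partner in range) can never complete a 22-sum, so the worst case takes all of them and one from each pair: 9 + 8 = 17.
By pigeonhole, the 18th integer has to be the second member of some pair, so 17 + 1 = 18.

18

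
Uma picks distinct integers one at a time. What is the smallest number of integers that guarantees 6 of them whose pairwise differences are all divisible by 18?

Integers whose pairwise differences are multiples of 18 are exactly those sharing a remainder mod 18. By pigeonhole, the 18 residue classes mod 18 are the pigeonholes.
With 90 integers one could put 5 in each residue class and have no class reach 6.
The 91st integer pushes some class to 6, so 18·5 + 1 = 91.

91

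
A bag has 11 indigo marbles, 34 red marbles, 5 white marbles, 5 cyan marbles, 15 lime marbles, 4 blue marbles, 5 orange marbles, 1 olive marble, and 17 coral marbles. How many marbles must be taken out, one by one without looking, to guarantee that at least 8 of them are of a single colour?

49

An adversary could hand out at most 7 marbles per colour (5 colours run out sooner): 7 + 7 + 5 + 5 + 7 + 4 + 5 + 1 + 7 = 48 marbles and still no colour has 8.
One more marble lands in a colour already at 7, so 49 draws are enough and 48 are not.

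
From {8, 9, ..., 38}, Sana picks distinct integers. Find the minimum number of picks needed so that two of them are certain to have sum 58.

23

A set avoiding the sum 58 can contain at most one of each pair {x, 58−x}, plus the 13 elements whose complement lies outside the range or equal to its own complement.
The integers 8, …, 29 (22 of them) are such a set: any two sum to at least 8+9 = 17 and at most 28+29 = 57 < 58.
By pigeonhole, any 23rd integer completes one of the 9 pairs, so 23 choices force a sum of 58.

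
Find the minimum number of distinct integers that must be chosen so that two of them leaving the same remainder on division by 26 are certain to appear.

27

The 26 residue classes mod 26 are the pigeonholes.
With 26 integers one could put 1 in each residue class and have no class reach 2.
The 27th integer pushes some class to 2, so 26·1 + 1 = 27.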